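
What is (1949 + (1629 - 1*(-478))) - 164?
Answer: 3892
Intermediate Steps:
(1949 + (1629 - 1*(-478))) - 164 = (1949 + (1629 + 478)) - 164 = (1949 + 2107) - 164 = 4056 - 164 = 3892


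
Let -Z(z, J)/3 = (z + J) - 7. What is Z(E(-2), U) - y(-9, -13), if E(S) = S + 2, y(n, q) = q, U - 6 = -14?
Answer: 58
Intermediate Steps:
U = -8 (U = 6 - 14 = -8)
E(S) = 2 + S
Z(z, J) = 21 - 3*J - 3*z (Z(z, J) = -3*((z + J) - 7) = -3*((J + z) - 7) = -3*(-7 + J + z) = 21 - 3*J - 3*z)
Z(E(-2), U) - y(-9, -13) = (21 - 3*(-8) - 3*(2 - 2)) - 1*(-13) = (21 + 24 - 3*0) + 13 = (21 + 24 + 0) + 13 = 45 + 13 = 58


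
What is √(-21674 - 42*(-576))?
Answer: √2518 ≈ 50.180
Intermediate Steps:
√(-21674 - 42*(-576)) = √(-21674 + 24192) = √2518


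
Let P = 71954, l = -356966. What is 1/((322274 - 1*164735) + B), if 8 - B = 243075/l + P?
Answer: 356966/30554033913 ≈ 1.1683e-5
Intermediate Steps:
B = -25682032761/356966 (B = 8 - (243075/(-356966) + 71954) = 8 - (243075*(-1/356966) + 71954) = 8 - (-243075/356966 + 71954) = 8 - 1*25684888489/356966 = 8 - 25684888489/356966 = -25682032761/356966 ≈ -71945.)
1/((322274 - 1*164735) + B) = 1/((322274 - 1*164735) - 25682032761/356966) = 1/((322274 - 164735) - 25682032761/356966) = 1/(157539 - 25682032761/356966) = 1/(30554033913/356966) = 356966/30554033913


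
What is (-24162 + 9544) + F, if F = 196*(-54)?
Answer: -25202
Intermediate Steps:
F = -10584
(-24162 + 9544) + F = (-24162 + 9544) - 10584 = -14618 - 10584 = -25202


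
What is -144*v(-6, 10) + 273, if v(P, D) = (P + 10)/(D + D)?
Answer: 1221/5 ≈ 244.20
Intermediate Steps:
v(P, D) = (10 + P)/(2*D) (v(P, D) = (10 + P)/((2*D)) = (10 + P)*(1/(2*D)) = (10 + P)/(2*D))
-144*v(-6, 10) + 273 = -72*(10 - 6)/10 + 273 = -72*4/10 + 273 = -144*⅕ + 273 = -144/5 + 273 = 1221/5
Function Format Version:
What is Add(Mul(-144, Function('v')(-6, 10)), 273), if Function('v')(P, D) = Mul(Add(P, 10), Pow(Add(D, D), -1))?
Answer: Rational(1221, 5) ≈ 244.20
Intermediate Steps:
Function('v')(P, D) = Mul(Rational(1, 2), Pow(D, -1), Add(10, P)) (Function('v')(P, D) = Mul(Add(10, P), Pow(Mul(2, D), -1)) = Mul(Add(10, P), Mul(Rational(1, 2), Pow(D, -1))) = Mul(Rational(1, 2), Pow(D, -1), Add(10, P)))
Add(Mul(-144, Function('v')(-6, 10)), 273) = Add(Mul(-144, Mul(Rational(1, 2), Pow(10, -1), Add(10, -6))), 273) = Add(Mul(-144, Mul(Rational(1, 2), Rational(1, 10), 4)), 273) = Add(Mul(-144, Rational(1, 5)), 273) = Add(Rational(-144, 5), 273) = Rational(1221, 5)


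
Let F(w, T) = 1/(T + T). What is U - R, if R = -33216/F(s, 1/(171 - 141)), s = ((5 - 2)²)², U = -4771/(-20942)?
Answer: 231893679/104710 ≈ 2214.6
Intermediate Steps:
U = 4771/20942 (U = -4771*(-1/20942) = 4771/20942 ≈ 0.22782)
s = 81 (s = (3²)² = 9² = 81)
F(w, T) = 1/(2*T)
R = -11072/5 (R = -33216*2/(171 - 141) = -33216/(1/(2*(1/30))) = -33216/((½)*30) = -33216/15 = -33216*1/15 = -11072/5 ≈ -2214.4)
U - R = 4771/20942 - 1*(-11072/5) = 4771/20942 + 11072/5 = 231893679/104710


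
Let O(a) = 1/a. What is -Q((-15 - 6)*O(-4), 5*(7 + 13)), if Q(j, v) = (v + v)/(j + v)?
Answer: -800/421 ≈ -1.9002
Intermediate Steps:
O(a) = 1/a
Q(j, v) = 2*v/(j + v) (Q(j, v) = (2*v)/(j + v) = 2*v/(j + v))
-Q((-15 - 6)*O(-4), 5*(7 + 13)) = -2*5*(7 + 13)/((-15 - 6)/(-4) + 5*(7 + 13)) = -2*5*20/(-21*(-1/4) + 5*20) = -2*100/(21/4 + 100) = -2*100/421/4 = -2*100*4/421 = -1*800/421 = -800/421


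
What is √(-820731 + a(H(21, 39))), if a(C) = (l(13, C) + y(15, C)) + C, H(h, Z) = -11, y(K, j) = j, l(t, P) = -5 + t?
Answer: I*√820745 ≈ 905.95*I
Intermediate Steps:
a(C) = 8 + 2*C (a(C) = ((-5 + 13) + C) + C = (8 + C) + C = 8 + 2*C)
√(-820731 + a(H(21, 39))) = √(-820731 + (8 + 2*(-11))) = √(-820731 + (8 - 22)) = √(-820731 - 14) = √(-820745) = I*√820745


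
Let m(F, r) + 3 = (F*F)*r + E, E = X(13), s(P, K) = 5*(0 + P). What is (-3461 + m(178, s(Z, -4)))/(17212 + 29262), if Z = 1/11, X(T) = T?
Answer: 120459/511214 ≈ 0.23563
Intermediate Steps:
Z = 1/11 ≈ 0.090909
s(P, K) = 5*P
E = 13
m(F, r) = 10 + r*F² (m(F, r) = -3 + ((F*F)*r + 13) = -3 + (F²*r + 13) = -3 + (r*F² + 13) = -3 + (13 + r*F²) = 10 + r*F²)
(-3461 + m(178, s(Z, -4)))/(17212 + 29262) = (-3461 + (10 + (5*(1/11))*178²))/(17212 + 29262) = (-3461 + (10 + (5/11)*31684))/46474 = (-3461 + (10 + 158420/11))*(1/46474) = (-3461 + 158530/11)*(1/46474) = (120459/11)*(1/46474) = 120459/511214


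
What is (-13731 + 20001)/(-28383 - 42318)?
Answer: -2090/23567 ≈ -0.088683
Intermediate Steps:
(-13731 + 20001)/(-28383 - 42318) = 6270/(-70701) = 6270*(-1/70701) = -2090/23567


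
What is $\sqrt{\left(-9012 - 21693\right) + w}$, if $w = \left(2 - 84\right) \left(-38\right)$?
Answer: $i \sqrt{27589} \approx 166.1 i$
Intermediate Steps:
$w = 3116$ ($w = \left(-82\right) \left(-38\right) = 3116$)
$\sqrt{\left(-9012 - 21693\right) + w} = \sqrt{\left(-9012 - 21693\right) + 3116} = \sqrt{-30705 + 3116} = \sqrt{-27589} = i \sqrt{27589}$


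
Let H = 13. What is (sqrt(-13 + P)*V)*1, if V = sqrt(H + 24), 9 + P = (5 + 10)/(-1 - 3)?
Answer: I*sqrt(3811)/2 ≈ 30.867*I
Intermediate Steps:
P = -51/4 (P = -9 + (5 + 10)/(-1 - 3) = -9 + 15/(-4) = -9 + 15*(-1/4) = -9 - 15/4 = -51/4 ≈ -12.750)
V = sqrt(37) (V = sqrt(13 + 24) = sqrt(37) ≈ 6.0828)
(sqrt(-13 + P)*V)*1 = (sqrt(-13 - 51/4)*sqrt(37))*1 = (sqrt(-103/4)*sqrt(37))*1 = ((I*sqrt(103)/2)*sqrt(37))*1 = (I*sqrt(3811)/2)*1 = I*sqrt(3811)/2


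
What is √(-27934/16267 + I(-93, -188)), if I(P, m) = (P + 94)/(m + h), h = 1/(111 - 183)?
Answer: I*√83527314439015378/220206379 ≈ 1.3125*I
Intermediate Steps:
h = -1/72 (h = 1/(-72) = -1/72 ≈ -0.013889)
I(P, m) = (94 + P)/(-1/72 + m) (I(P, m) = (P + 94)/(m - 1/72) = (94 + P)/(-1/72 + m))
√(-27934/16267 + I(-93, -188)) = √(-27934/16267 + 72*(94 - 93)/(-1 + 72*(-188))) = √(-27934*1/16267 + 72*1/(-1 - 13536)) = √(-27934/16267 + 72*1/(-13537)) = √(-27934/16267 + 72*(-1/13537)*1) = √(-27934/16267 - 72/13537) = √(-379313782/220206379) = I*√83527314439015378/220206379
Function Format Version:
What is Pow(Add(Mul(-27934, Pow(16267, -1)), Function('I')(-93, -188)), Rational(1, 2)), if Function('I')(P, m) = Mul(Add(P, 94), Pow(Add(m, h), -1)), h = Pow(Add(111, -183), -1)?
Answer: Mul(Rational(1, 220206379), I, Pow(83527314439015378, Rational(1, 2))) ≈ Mul(1.3125, I)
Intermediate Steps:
h = Rational(-1, 72) (h = Pow(-72, -1) = Rational(-1, 72) ≈ -0.013889)
Function('I')(P, m) = Mul(Pow(Add(Rational(-1, 72), m), -1), Add(94, P)) (Function('I')(P, m) = Mul(Add(P, 94), Pow(Add(m, Rational(-1, 72)), -1)) = Mul(Add(94, P), Pow(Add(Rational(-1, 72), m), -1)) = Mul(Pow(Add(Rational(-1, 72), m), -1), Add(94, P)))
Pow(Add(Mul(-27934, Pow(16267, -1)), Function('I')(-93, -188)), Rational(1, 2)) = Pow(Add(Mul(-27934, Pow(16267, -1)), Mul(72, Pow(Add(-1, Mul(72, -188)), -1), Add(94, -93))), Rational(1, 2)) = Pow(Add(Mul(-27934, Rational(1, 16267)), Mul(72, Pow(Add(-1, -13536), -1), 1)), Rational(1, 2)) = Pow(Add(Rational(-27934, 16267), Mul(72, Pow(-13537, -1), 1)), Rational(1, 2)) = Pow(Add(Rational(-27934, 16267), Mul(72, Rational(-1, 13537), 1)), Rational(1, 2)) = Pow(Add(Rational(-27934, 16267), Rational(-72, 13537)), Rational(1, 2)) = Pow(Rational(-379313782, 220206379), Rational(1, 2)) = Mul(Rational(1, 220206379), I, Pow(83527314439015378, Rational(1, 2)))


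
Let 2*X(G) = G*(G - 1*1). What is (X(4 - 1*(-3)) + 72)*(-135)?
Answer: -12555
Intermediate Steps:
X(G) = G*(-1 + G)/2 (X(G) = (G*(G - 1*1))/2 = (G*(G - 1))/2 = (G*(-1 + G))/2 = G*(-1 + G)/2)
(X(4 - 1*(-3)) + 72)*(-135) = ((4 - 1*(-3))*(-1 + (4 - 1*(-3)))/2 + 72)*(-135) = ((4 + 3)*(-1 + (4 + 3))/2 + 72)*(-135) = ((1/2)*7*(-1 + 7) + 72)*(-135) = ((1/2)*7*6 + 72)*(-135) = (21 + 72)*(-135) = 93*(-135) = -12555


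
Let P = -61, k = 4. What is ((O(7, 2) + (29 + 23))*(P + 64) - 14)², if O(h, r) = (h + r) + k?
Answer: 32761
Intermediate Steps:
O(h, r) = 4 + h + r (O(h, r) = (h + r) + 4 = 4 + h + r)
((O(7, 2) + (29 + 23))*(P + 64) - 14)² = (((4 + 7 + 2) + (29 + 23))*(-61 + 64) - 14)² = ((13 + 52)*3 - 14)² = (65*3 - 14)² = (195 - 14)² = 181² = 32761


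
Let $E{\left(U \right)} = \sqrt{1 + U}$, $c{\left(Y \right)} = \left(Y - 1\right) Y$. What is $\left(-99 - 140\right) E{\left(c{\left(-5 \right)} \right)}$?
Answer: $- 239 \sqrt{31} \approx -1330.7$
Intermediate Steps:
$c{\left(Y \right)} = Y \left(-1 + Y\right)$ ($c{\left(Y \right)} = \left(-1 + Y\right) Y = Y \left(-1 + Y\right)$)
$\left(-99 - 140\right) E{\left(c{\left(-5 \right)} \right)} = \left(-99 - 140\right) \sqrt{1 - 5 \left(-1 - 5\right)} = - 239 \sqrt{1 - -30} = - 239 \sqrt{1 + 30} = - 239 \sqrt{31}$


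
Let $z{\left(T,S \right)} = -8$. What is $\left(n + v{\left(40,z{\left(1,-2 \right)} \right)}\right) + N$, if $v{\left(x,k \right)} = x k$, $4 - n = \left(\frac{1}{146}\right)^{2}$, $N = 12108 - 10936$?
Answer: $\frac{18246495}{21316} \approx 856.0$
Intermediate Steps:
$N = 1172$ ($N = 12108 - 10936 = 1172$)
$n = \frac{85263}{21316}$ ($n = 4 - \left(\frac{1}{146}\right)^{2} = 4 - \frac{1}{21316} = \frac{85263}{21316} \approx 4.0$)
$v{\left(x,k \right)} = k x$
$\left(n + v{\left(40,z{\left(1,-2 \right)} \right)}\right) + N = \left(\frac{85263}{21316} - 320\right) + 1172 = - \frac{6735857}{21316} + 1172 = \frac{18246495}{21316}$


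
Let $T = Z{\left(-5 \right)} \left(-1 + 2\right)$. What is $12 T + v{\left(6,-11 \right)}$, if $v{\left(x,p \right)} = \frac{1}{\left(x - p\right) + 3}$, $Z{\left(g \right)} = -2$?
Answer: $- \frac{479}{20} \approx -23.95$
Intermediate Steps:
$v{\left(x,p \right)} = \frac{1}{3 + x - p}$
$T = -2$ ($T = - 2 \left(-1 + 2\right) = \left(-2\right) 1 = -2$)
$12 T + v{\left(6,-11 \right)} = 12 \left(-2\right) + \frac{1}{3 + 6 - -11} = -24 + \frac{1}{3 + 6 + 11} = -24 + \frac{1}{20} = - \frac{479}{20}$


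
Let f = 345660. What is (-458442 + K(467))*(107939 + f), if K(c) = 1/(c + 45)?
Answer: -106469801918497/512 ≈ -2.0795e+11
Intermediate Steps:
K(c) = 1/(45 + c)
(-458442 + K(467))*(107939 + f) = (-458442 + 1/(45 + 467))*(107939 + 345660) = (-458442 + 1/512)*453599 = -234722303/512*453599 = -106469801918497/512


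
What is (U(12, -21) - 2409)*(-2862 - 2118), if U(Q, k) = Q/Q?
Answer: 11991840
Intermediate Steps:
U(Q, k) = 1
(U(12, -21) - 2409)*(-2862 - 2118) = (1 - 2409)*(-2862 - 2118) = -2408*(-4980) = 11991840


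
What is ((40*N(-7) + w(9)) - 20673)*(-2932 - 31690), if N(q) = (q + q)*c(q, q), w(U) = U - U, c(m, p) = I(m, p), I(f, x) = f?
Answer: 580022366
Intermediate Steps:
c(m, p) = m
w(U) = 0
N(q) = 2*q**2 (N(q) = (q + q)*q = (2*q)*q = 2*q**2)
((40*N(-7) + w(9)) - 20673)*(-2932 - 31690) = ((40*(2*(-7)**2) + 0) - 20673)*(-2932 - 31690) = ((40*(2*49) + 0) - 20673)*(-34622) = ((40*98 + 0) - 20673)*(-34622) = ((3920 + 0) - 20673)*(-34622) = (3920 - 20673)*(-34622) = -16753*(-34622) = 580022366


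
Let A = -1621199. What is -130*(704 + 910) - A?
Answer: 1411379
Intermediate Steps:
-130*(704 + 910) - A = -130*(704 + 910) - 1*(-1621199) = -130*1614 + 1621199 = -209820 + 1621199 = 1411379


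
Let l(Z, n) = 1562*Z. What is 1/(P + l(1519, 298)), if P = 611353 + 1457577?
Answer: 1/4441608 ≈ 2.2514e-7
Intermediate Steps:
P = 2068930
1/(P + l(1519, 298)) = 1/(2068930 + 1562*1519) = 1/(2068930 + 2372678) = 1/4441608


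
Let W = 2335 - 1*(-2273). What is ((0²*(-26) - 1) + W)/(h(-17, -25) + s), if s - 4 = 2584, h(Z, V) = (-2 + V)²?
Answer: 4607/3317 ≈ 1.3889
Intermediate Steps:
s = 2588 (s = 4 + 2584 = 2588)
W = 4608 (W = 2335 + 2273 = 4608)
((0²*(-26) - 1) + W)/(h(-17, -25) + s) = ((0²*(-26) - 1) + 4608)/((-2 - 25)² + 2588) = ((0*(-26) - 1) + 4608)/((-27)² + 2588) = ((0 - 1) + 4608)/(729 + 2588) = (-1 + 4608)/3317 = 4607*(1/3317) = 4607/3317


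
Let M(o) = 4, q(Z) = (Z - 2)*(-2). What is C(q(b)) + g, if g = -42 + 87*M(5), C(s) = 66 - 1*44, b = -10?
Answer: 328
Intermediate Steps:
q(Z) = 4 - 2*Z (q(Z) = (-2 + Z)*(-2) = 4 - 2*Z)
C(s) = 22 (C(s) = 66 - 44 = 22)
g = 306 (g = -42 + 87*4 = -42 + 348 = 306)
C(q(b)) + g = 22 + 306 = 328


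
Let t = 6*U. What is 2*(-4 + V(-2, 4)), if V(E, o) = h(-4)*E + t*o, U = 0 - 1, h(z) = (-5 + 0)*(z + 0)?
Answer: -136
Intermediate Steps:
h(z) = -5*z
U = -1
t = -6 (t = 6*(-1) = -6)
V(E, o) = -6*o + 20*E (V(E, o) = (-5*(-4))*E - 6*o = 20*E - 6*o = -6*o + 20*E)
2*(-4 + V(-2, 4)) = 2*(-4 + (-6*4 + 20*(-2))) = 2*(-4 + (-24 - 40)) = 2*(-4 - 64) = 2*(-68) = -136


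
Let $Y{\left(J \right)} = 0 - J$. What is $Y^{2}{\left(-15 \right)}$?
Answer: $225$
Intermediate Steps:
$Y{\left(J \right)} = - J$
$Y^{2}{\left(-15 \right)} = \left(\left(-1\right) \left(-15\right)\right)^{2} = 15^{2} = 225$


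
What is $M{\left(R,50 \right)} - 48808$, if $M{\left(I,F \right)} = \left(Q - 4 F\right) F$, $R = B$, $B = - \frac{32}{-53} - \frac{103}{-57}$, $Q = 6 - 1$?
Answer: $-58558$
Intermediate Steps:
$Q = 5$
$B = \frac{7283}{3021}$ ($B = \left(-32\right) \left(- \frac{1}{53}\right) - - \frac{103}{57} = \frac{32}{53} + \frac{103}{57} = \frac{7283}{3021} \approx 2.4108$)
$R = \frac{7283}{3021} \approx 2.4108$
$M{\left(I,F \right)} = F \left(5 - 4 F\right)$ ($M{\left(I,F \right)} = \left(5 - 4 F\right) F = F \left(5 - 4 F\right)$)
$M{\left(R,50 \right)} - 48808 = 50 \left(5 - 200\right) - 48808 = 50 \left(-195\right) - 48808 = -9750 - 48808 = -58558$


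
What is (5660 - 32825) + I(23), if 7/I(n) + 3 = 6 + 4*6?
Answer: -733448/27 ≈ -27165.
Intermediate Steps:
I(n) = 7/27 (I(n) = 7/(-3 + (6 + 4*6)) = 7/(-3 + (6 + 24)) = 7/(-3 + 30) = 7/27)
(5660 - 32825) + I(23) = (5660 - 32825) + 7/27 = -27165 + 7/27 = -733448/27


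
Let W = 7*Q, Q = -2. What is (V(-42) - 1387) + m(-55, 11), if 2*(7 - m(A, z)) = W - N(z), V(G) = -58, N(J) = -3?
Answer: -2865/2 ≈ -1432.5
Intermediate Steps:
W = -14 (W = 7*(-2) = -14)
m(A, z) = 25/2 (m(A, z) = 7 - (-14 - 1*(-3))/2 = 7 - (-14 + 3)/2 = 7 - ½*(-11) = 7 + 11/2 = 25/2)
(V(-42) - 1387) + m(-55, 11) = (-58 - 1387) + 25/2 = -1445 + 25/2 = -2865/2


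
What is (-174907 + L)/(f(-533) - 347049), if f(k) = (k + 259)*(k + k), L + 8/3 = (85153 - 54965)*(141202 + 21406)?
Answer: -14725906183/164895 ≈ -89305.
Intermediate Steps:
L = 14726430904/3 (L = -8/3 + (85153 - 54965)*(141202 + 21406) = -8/3 + 30188*162608 = -8/3 + 4908810304 = 14726430904/3 ≈ 4.9088e+9)
f(k) = 2*k*(259 + k) (f(k) = (259 + k)*(2*k) = 2*k*(259 + k))
(-174907 + L)/(f(-533) - 347049) = (-174907 + 14726430904/3)/(2*(-533)*(259 - 533) - 347049) = 14725906183/(3*(2*(-533)*(-274) - 347049)) = 14725906183/(3*(292084 - 347049)) = (14725906183/3)/(-54965) = (14725906183/3)*(-1/54965) = -14725906183/164895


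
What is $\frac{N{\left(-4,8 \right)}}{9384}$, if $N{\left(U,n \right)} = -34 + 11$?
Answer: $- \frac{1}{408} \approx -0.002451$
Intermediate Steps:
$N{\left(U,n \right)} = -23$
$\frac{N{\left(-4,8 \right)}}{9384} = - \frac{23}{9384} = \left(-23\right) \frac{1}{9384} = - \frac{1}{408}$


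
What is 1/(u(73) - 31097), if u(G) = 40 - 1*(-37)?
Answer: -1/31020 ≈ -3.2237e-5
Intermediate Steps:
u(G) = 77 (u(G) = 40 + 37 = 77)
1/(u(73) - 31097) = 1/(77 - 31097) = 1/(-31020) = -1/31020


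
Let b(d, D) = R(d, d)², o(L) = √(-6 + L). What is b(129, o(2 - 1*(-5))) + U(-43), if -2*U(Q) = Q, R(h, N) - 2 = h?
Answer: 34365/2 ≈ 17183.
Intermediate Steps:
R(h, N) = 2 + h
b(d, D) = (2 + d)²
U(Q) = -Q/2
b(129, o(2 - 1*(-5))) + U(-43) = (2 + 129)² - ½*(-43) = 131² + 43/2 = 17161 + 43/2 = 34365/2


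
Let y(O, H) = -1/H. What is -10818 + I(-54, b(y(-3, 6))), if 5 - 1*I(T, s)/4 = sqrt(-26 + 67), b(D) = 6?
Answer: -10798 - 4*sqrt(41) ≈ -10824.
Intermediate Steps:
I(T, s) = 20 - 4*sqrt(41) (I(T, s) = 20 - 4*sqrt(-26 + 67) = 20 - 4*sqrt(41))
-10818 + I(-54, b(y(-3, 6))) = -10818 + (20 - 4*sqrt(41)) = -10798 - 4*sqrt(41)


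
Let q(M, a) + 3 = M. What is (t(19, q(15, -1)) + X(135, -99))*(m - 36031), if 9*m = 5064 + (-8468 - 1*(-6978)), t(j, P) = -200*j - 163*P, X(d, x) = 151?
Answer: 1797551525/9 ≈ 1.9973e+8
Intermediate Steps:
q(M, a) = -3 + M
m = 3574/9 (m = (5064 + (-8468 - 1*(-6978)))/9 = (5064 + (-8468 + 6978))/9 = (5064 - 1490)/9 = (⅑)*3574 = 3574/9 ≈ 397.11)
(t(19, q(15, -1)) + X(135, -99))*(m - 36031) = ((-200*19 - 163*(-3 + 15)) + 151)*(3574/9 - 36031) = ((-3800 - 163*12) + 151)*(-320705/9) = ((-3800 - 1956) + 151)*(-320705/9) = (-5756 + 151)*(-320705/9) = -5605*(-320705/9) = 1797551525/9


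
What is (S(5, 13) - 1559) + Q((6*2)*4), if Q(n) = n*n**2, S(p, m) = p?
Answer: 109038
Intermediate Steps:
Q(n) = n**3
(S(5, 13) - 1559) + Q((6*2)*4) = (5 - 1559) + ((6*2)*4)**3 = -1554 + (12*4)**3 = -1554 + 48**3 = -1554 + 110592 = 109038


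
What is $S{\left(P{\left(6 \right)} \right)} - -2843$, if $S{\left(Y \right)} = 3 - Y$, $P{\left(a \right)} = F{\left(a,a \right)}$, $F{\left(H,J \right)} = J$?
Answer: $2840$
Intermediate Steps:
$P{\left(a \right)} = a$
$S{\left(P{\left(6 \right)} \right)} - -2843 = \left(3 - 6\right) - -2843 = \left(3 - 6\right) + 2843 = -3 + 2843 = 2840$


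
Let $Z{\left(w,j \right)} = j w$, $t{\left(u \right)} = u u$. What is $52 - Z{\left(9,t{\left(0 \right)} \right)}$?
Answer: $52$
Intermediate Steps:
$t{\left(u \right)} = u^{2}$
$52 - Z{\left(9,t{\left(0 \right)} \right)} = 52 - 0^{2} \cdot 9 = 52 - 0 \cdot 9 = 52 - 0 = 52 + 0 = 52$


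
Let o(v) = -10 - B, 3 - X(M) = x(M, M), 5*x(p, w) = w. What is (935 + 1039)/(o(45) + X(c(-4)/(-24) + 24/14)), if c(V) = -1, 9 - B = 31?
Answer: 331632/2461 ≈ 134.75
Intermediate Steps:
x(p, w) = w/5
B = -22 (B = 9 - 1*31 = 9 - 31 = -22)
X(M) = 3 - M/5
o(v) = 12 (o(v) = -10 - 1*(-22) = -10 + 22 = 12)
(935 + 1039)/(o(45) + X(c(-4)/(-24) + 24/14)) = (935 + 1039)/(12 + (3 - (-1/(-24) + 24/14)/5)) = 1974/(12 + (3 - (-1*(-1/24) + 24*(1/14))/5)) = 1974/(12 + (3 - (1/24 + 12/7)/5)) = 1974/(12 + (3 - ⅕*295/168)) = 1974/(12 + (3 - 59/168)) = 1974/(12 + 445/168) = 1974/(2461/168) = 1974*(168/2461) = 331632/2461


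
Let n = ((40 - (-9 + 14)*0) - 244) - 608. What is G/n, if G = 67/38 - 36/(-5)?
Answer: -1703/154280 ≈ -0.011038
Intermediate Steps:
G = 1703/190 (G = 67*(1/38) - 36*(-1/5) = 67/38 + 36/5 = 1703/190 ≈ 8.9632)
n = -812 (n = ((40 - 5*0) - 244) - 608 = ((40 - 1*0) - 244) - 608 = ((40 + 0) - 244) - 608 = (40 - 244) - 608 = -204 - 608 = -812)
G/n = (1703/190)/(-812) = -1/812*1703/190 = -1703/154280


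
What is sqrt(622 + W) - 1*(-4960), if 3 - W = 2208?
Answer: 4960 + I*sqrt(1583) ≈ 4960.0 + 39.787*I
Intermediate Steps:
W = -2205 (W = 3 - 1*2208 = 3 - 2208 = -2205)
sqrt(622 + W) - 1*(-4960) = sqrt(622 - 2205) - 1*(-4960) = sqrt(-1583) + 4960 = I*sqrt(1583) + 4960 = 4960 + I*sqrt(1583)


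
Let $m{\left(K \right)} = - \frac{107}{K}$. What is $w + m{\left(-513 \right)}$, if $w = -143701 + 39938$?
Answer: $- \frac{53230312}{513} \approx -1.0376 \cdot 10^{5}$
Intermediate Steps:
$w = -103763$
$w + m{\left(-513 \right)} = -103763 - \frac{107}{-513} = -103763 - - \frac{107}{513} = -103763 + \frac{107}{513} = - \frac{53230312}{513}$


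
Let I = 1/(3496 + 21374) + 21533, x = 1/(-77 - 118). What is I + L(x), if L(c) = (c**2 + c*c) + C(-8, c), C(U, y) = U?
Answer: 1357053317101/63045450 ≈ 21525.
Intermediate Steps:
x = -1/195 (x = 1/(-195) = -1/195 ≈ -0.0051282)
L(c) = -8 + 2*c**2 (L(c) = (c**2 + c*c) - 8 = (c**2 + c**2) - 8 = 2*c**2 - 8 = -8 + 2*c**2)
I = 535525711/24870 (I = 1/24870 + 21533 = 535525711/24870 ≈ 21533.)
I + L(x) = 535525711/24870 + (-8 + 2*(-1/195)**2) = 535525711/24870 + (-8 + 2*(1/38025)) = 535525711/24870 + (-8 + 2/38025) = 535525711/24870 - 304198/38025 = 1357053317101/63045450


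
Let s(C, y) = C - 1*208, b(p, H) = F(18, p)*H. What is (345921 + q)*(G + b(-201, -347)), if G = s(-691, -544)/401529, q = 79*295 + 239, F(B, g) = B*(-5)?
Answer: 1544332883047505/133843 ≈ 1.1538e+10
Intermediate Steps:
F(B, g) = -5*B
b(p, H) = -90*H (b(p, H) = (-5*18)*H = -90*H)
q = 23544 (q = 23305 + 239 = 23544)
s(C, y) = -208 + C (s(C, y) = C - 208 = -208 + C)
G = -899/401529 (G = (-208 - 691)/401529 = -899*1/401529 = -899/401529 ≈ -0.0022389)
(345921 + q)*(G + b(-201, -347)) = (345921 + 23544)*(-899/401529 - 90*(-347)) = 369465*(-899/401529 + 31230) = 369465*(12539749771/401529) = 1544332883047505/133843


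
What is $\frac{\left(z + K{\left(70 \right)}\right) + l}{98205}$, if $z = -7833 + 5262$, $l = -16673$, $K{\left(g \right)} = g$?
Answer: $- \frac{19174}{98205} \approx -0.19524$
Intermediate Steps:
$z = -2571$
$\frac{\left(z + K{\left(70 \right)}\right) + l}{98205} = \frac{\left(-2571 + 70\right) - 16673}{98205} = \left(-2501 - 16673\right) \frac{1}{98205} = \left(-19174\right) \frac{1}{98205} = - \frac{19174}{98205}$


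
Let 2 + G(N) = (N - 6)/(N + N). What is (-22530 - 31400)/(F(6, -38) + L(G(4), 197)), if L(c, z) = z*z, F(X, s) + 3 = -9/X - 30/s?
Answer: -2049340/1474601 ≈ -1.3898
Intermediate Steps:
G(N) = -2 + (-6 + N)/(2*N) (G(N) = -2 + (N - 6)/(N + N) = -2 + (-6 + N)/((2*N)) = -2 + (-6 + N)*(1/(2*N)) = -2 + (-6 + N)/(2*N))
F(X, s) = -3 - 30/s - 9/X (F(X, s) = -3 + (-9/X - 30/s) = -3 + (-30/s - 9/X) = -3 - 30/s - 9/X)
L(c, z) = z²
(-22530 - 31400)/(F(6, -38) + L(G(4), 197)) = (-22530 - 31400)/((-3 - 30/(-38) - 9/6) + 197²) = -53930/((-3 - 30*(-1/38) - 9*⅙) + 38809) = -53930/((-3 + 15/19 - 3/2) + 38809) = -53930/(-141/38 + 38809) = -53930/1474601/38 = -53930*38/1474601 = -2049340/1474601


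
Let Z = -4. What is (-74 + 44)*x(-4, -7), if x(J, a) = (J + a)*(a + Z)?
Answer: -3630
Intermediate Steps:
x(J, a) = (-4 + a)*(J + a) (x(J, a) = (J + a)*(a - 4) = (J + a)*(-4 + a) = (-4 + a)*(J + a))
(-74 + 44)*x(-4, -7) = (-74 + 44)*((-7)² - 4*(-4) - 4*(-7) - 4*(-7)) = -30*(49 + 16 + 28 + 28) = -30*121 = -3630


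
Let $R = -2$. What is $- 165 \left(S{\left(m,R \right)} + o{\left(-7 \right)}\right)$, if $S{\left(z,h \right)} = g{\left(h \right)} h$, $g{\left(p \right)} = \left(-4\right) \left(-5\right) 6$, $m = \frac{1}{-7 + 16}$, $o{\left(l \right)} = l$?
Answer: $40755$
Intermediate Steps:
$m = \frac{1}{9} \approx 0.11111$
$g{\left(p \right)} = 120$ ($g{\left(p \right)} = 20 \cdot 6 = 120$)
$S{\left(z,h \right)} = 120 h$
$- 165 \left(S{\left(m,R \right)} + o{\left(-7 \right)}\right) = - 165 \left(120 \left(-2\right) - 7\right) = - 165 \left(-240 - 7\right) = \left(-165\right) \left(-247\right) = 40755$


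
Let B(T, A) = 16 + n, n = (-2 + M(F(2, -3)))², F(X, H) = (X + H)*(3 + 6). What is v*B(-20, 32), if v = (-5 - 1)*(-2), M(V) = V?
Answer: 1644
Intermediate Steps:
F(X, H) = 9*H + 9*X (F(X, H) = (H + X)*9 = 9*H + 9*X)
n = 121 (n = (-2 + (9*(-3) + 9*2))² = (-2 + (-27 + 18))² = (-2 - 9)² = (-11)² = 121)
v = 12 (v = -6*(-2) = 12)
B(T, A) = 137 (B(T, A) = 16 + 121 = 137)
v*B(-20, 32) = 12*137 = 1644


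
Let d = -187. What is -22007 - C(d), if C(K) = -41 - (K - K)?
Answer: -21966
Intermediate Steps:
C(K) = -41 (C(K) = -41 - 1*0 = -41 + 0 = -41)
-22007 - C(d) = -22007 - 1*(-41) = -22007 + 41 = -21966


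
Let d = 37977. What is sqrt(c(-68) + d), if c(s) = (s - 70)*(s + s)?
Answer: 3*sqrt(6305) ≈ 238.21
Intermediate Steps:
c(s) = 2*s*(-70 + s) (c(s) = (-70 + s)*(2*s) = 2*s*(-70 + s))
sqrt(c(-68) + d) = sqrt(2*(-68)*(-70 - 68) + 37977) = sqrt(2*(-68)*(-138) + 37977) = sqrt(18768 + 37977) = sqrt(56745) = 3*sqrt(6305)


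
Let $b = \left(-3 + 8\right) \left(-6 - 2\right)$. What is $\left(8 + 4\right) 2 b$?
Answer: $-960$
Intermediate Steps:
$b = -40$ ($b = 5 \left(-8\right) = -40$)
$\left(8 + 4\right) 2 b = \left(8 + 4\right) 2 \left(-40\right) = 12 \cdot 2 \left(-40\right) = 24 \left(-40\right) = -960$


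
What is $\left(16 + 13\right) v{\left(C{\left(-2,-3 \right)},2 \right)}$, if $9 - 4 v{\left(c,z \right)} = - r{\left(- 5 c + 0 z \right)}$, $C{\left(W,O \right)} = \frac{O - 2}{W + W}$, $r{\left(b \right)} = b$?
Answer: $\frac{319}{16} \approx 19.938$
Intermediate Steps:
$C{\left(W,O \right)} = \frac{-2 + O}{2 W}$
$v{\left(c,z \right)} = \frac{9}{4} - \frac{5 c}{4}$ ($v{\left(c,z \right)} = \frac{9}{4} - \frac{\left(-1\right) \left(- 5 c + 0 z\right)}{4} = \frac{9}{4} - \frac{\left(-1\right) \left(- 5 c + 0\right)}{4} = \frac{9}{4} - \frac{\left(-1\right) \left(- 5 c\right)}{4} = \frac{9}{4} - \frac{5 c}{4}$)
$\left(16 + 13\right) v{\left(C{\left(-2,-3 \right)},2 \right)} = \left(16 + 13\right) \left(\frac{9}{4} - \frac{5 \frac{-2 - 3}{2 \left(-2\right)}}{4}\right) = 29 \left(\frac{9}{4} - \frac{5 \cdot \frac{1}{2} \left(- \frac{1}{2}\right) \left(-5\right)}{4}\right) = 29 \left(\frac{9}{4} - \frac{25}{16}\right) = 29 \cdot \frac{11}{16} = \frac{319}{16}$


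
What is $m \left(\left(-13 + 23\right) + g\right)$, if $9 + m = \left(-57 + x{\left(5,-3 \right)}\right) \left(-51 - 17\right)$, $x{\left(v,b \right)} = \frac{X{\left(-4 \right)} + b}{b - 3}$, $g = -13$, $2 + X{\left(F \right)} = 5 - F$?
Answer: $-11737$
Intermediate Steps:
$X{\left(F \right)} = 3 - F$ ($X{\left(F \right)} = -2 - \left(-5 + F\right) = 3 - F$)
$x{\left(v,b \right)} = \frac{7 + b}{-3 + b}$ ($x{\left(v,b \right)} = \frac{\left(3 - -4\right) + b}{b - 3} = \frac{\left(3 + 4\right) + b}{-3 + b} = \frac{7 + b}{-3 + b}$)
$m = \frac{11737}{3}$ ($m = -9 + \left(-57 + \frac{7 - 3}{-3 - 3}\right) \left(-51 - 17\right) = -9 + \left(-57 + \frac{1}{-6} \cdot 4\right) \left(-68\right) = -9 + \left(-57 - \frac{2}{3}\right) \left(-68\right) = -9 - - \frac{11764}{3} = -9 + \frac{11764}{3} = \frac{11737}{3} \approx 3912.3$)
$m \left(\left(-13 + 23\right) + g\right) = \frac{11737 \left(\left(-13 + 23\right) - 13\right)}{3} = \frac{11737 \left(10 - 13\right)}{3} = \frac{11737}{3} \left(-3\right) = -11737$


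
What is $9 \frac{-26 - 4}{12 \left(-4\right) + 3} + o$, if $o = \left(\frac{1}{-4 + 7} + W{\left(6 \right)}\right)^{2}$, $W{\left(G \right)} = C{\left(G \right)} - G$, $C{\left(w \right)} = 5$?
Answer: $\frac{58}{9} \approx 6.4444$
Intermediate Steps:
$W{\left(G \right)} = 5 - G$
$o = \frac{4}{9}$ ($o = \left(\frac{1}{-4 + 7} + \left(5 - 6\right)\right)^{2} = \left(\frac{1}{3} + \left(5 - 6\right)\right)^{2} = \left(\frac{1}{3} - 1\right)^{2} = \left(- \frac{2}{3}\right)^{2} = \frac{4}{9} \approx 0.44444$)
$9 \frac{-26 - 4}{12 \left(-4\right) + 3} + o = 9 \frac{-26 - 4}{12 \left(-4\right) + 3} + \frac{4}{9} = 9 \left(- \frac{30}{-48 + 3}\right) + \frac{4}{9} = 9 \left(- \frac{30}{-45}\right) + \frac{4}{9} = 9 \left(\left(-30\right) \left(- \frac{1}{45}\right)\right) + \frac{4}{9} = 9 \cdot \frac{2}{3} + \frac{4}{9} = 6 + \frac{4}{9} = \frac{58}{9}$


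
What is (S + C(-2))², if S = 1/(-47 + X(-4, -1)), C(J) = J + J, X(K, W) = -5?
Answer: 43681/2704 ≈ 16.154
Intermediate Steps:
C(J) = 2*J
S = -1/52 (S = 1/(-47 - 5) = 1/(-52) = -1/52 ≈ -0.019231)
(S + C(-2))² = (-1/52 + 2*(-2))² = (-1/52 - 4)² = (-209/52)² = 43681/2704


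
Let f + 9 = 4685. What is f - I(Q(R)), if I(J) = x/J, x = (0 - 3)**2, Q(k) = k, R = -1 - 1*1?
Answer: 9361/2 ≈ 4680.5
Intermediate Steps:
f = 4676 (f = -9 + 4685 = 4676)
R = -2 (R = -1 - 1 = -2)
x = 9 (x = (-3)**2 = 9)
I(J) = 9/J
f - I(Q(R)) = 4676 - 9/(-2) = 4676 - 9*(-1)/2 = 4676 - 1*(-9/2) = 4676 + 9/2 = 9361/2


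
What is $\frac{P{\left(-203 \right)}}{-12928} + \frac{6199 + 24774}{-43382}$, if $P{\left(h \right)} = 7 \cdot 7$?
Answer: $- \frac{201272331}{280421248} \approx -0.71775$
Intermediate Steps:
$P{\left(h \right)} = 49$
$\frac{P{\left(-203 \right)}}{-12928} + \frac{6199 + 24774}{-43382} = \frac{49}{-12928} + \frac{6199 + 24774}{-43382} = 49 \left(- \frac{1}{12928}\right) + 30973 \left(- \frac{1}{43382}\right) = - \frac{49}{12928} - \frac{30973}{43382} = - \frac{201272331}{280421248}$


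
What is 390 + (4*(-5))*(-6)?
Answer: 510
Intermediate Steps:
390 + (4*(-5))*(-6) = 390 - 20*(-6) = 390 + 120 = 510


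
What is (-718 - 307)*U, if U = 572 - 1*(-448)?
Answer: -1045500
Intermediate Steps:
U = 1020 (U = 572 + 448 = 1020)
(-718 - 307)*U = (-718 - 307)*1020 = -1025*1020 = -1045500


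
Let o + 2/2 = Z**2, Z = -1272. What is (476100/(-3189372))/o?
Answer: -39675/430029139723 ≈ -9.2261e-8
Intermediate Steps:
o = 1617983 (o = -1 + (-1272)**2 = -1 + 1617984 = 1617983)
(476100/(-3189372))/o = (476100/(-3189372))/1617983 = (476100*(-1/3189372))*(1/1617983) = -39675/265781*1/1617983 = -39675/430029139723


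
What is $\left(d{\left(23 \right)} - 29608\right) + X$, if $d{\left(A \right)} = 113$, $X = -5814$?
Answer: $-35309$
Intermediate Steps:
$\left(d{\left(23 \right)} - 29608\right) + X = \left(113 - 29608\right) - 5814 = -29495 - 5814 = -35309$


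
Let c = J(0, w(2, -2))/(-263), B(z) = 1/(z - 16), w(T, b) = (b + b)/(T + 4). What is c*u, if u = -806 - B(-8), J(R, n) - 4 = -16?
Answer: -19343/526 ≈ -36.774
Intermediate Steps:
w(T, b) = 2*b/(4 + T) (w(T, b) = (2*b)/(4 + T) = 2*b/(4 + T))
B(z) = 1/(-16 + z)
J(R, n) = -12 (J(R, n) = 4 - 16 = -12)
u = -19343/24 (u = -806 - 1/(-16 - 8) = -806 - 1/(-24) = -806 - 1*(-1/24) = -806 + 1/24 = -19343/24 ≈ -805.96)
c = 12/263 (c = -12/(-263) = -12*(-1/263) = 12/263 ≈ 0.045627)
c*u = (12/263)*(-19343/24) = -19343/526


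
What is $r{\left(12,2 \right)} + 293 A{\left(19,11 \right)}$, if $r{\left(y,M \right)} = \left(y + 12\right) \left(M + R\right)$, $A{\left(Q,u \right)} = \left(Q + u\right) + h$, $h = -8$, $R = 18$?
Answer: $6926$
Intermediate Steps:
$A{\left(Q,u \right)} = -8 + Q + u$ ($A{\left(Q,u \right)} = \left(Q + u\right) - 8 = -8 + Q + u$)
$r{\left(y,M \right)} = \left(12 + y\right) \left(18 + M\right)$ ($r{\left(y,M \right)} = \left(y + 12\right) \left(M + 18\right) = \left(12 + y\right) \left(18 + M\right)$)
$r{\left(12,2 \right)} + 293 A{\left(19,11 \right)} = \left(216 + 12 \cdot 2 + 18 \cdot 12 + 2 \cdot 12\right) + 293 \left(-8 + 19 + 11\right) = \left(216 + 24 + 216 + 24\right) + 293 \cdot 22 = 480 + 6446 = 6926$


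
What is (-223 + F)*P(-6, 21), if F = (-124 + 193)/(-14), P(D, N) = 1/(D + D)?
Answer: 3191/168 ≈ 18.994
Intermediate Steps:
P(D, N) = 1/(2*D)
F = -69/14 (F = 69*(-1/14) = -69/14 ≈ -4.9286)
(-223 + F)*P(-6, 21) = (-223 - 69/14)*((½)/(-6)) = -3191*(-1)/(28*6) = -3191/14*(-1/12) = 3191/168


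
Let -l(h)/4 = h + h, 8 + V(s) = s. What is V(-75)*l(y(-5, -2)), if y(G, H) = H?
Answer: -1328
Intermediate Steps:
V(s) = -8 + s
l(h) = -8*h (l(h) = -4*(h + h) = -8*h)
V(-75)*l(y(-5, -2)) = (-8 - 75)*(-8*(-2)) = -83*16 = -1328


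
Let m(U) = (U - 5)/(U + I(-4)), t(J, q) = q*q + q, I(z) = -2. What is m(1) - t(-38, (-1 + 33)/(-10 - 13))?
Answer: 1828/529 ≈ 3.4556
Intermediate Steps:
t(J, q) = q + q² (t(J, q) = q² + q = q + q²)
m(U) = (-5 + U)/(-2 + U) (m(U) = (U - 5)/(U - 2) = (-5 + U)/(-2 + U))
m(1) - t(-38, (-1 + 33)/(-10 - 13)) = (-5 + 1)/(-2 + 1) - (-1 + 33)/(-10 - 13)*(1 + (-1 + 33)/(-10 - 13)) = -4/(-1) - 32/(-23)*(1 + 32/(-23)) = -1*(-4) - 32*(-1/23)*(1 + 32*(-1/23)) = 4 - (-32)*(1 - 32/23)/23 = 4 - (-32)*(-9)/(23*23) = 4 - 1*288/529 = 4 - 288/529 = 1828/529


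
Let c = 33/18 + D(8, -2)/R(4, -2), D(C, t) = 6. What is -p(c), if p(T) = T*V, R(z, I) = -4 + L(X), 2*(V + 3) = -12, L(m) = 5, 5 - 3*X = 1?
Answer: 141/2 ≈ 70.500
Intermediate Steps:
X = 4/3 (X = 5/3 - ⅓*1 = 5/3 - ⅓ = 4/3 ≈ 1.3333)
V = -9 (V = -3 + (½)*(-12) = -3 - 6 = -9)
R(z, I) = 1 (R(z, I) = -4 + 5 = 1)
c = 47/6 (c = 33/18 + 6/1 = 33*(1/18) + 6*1 = 11/6 + 6 = 47/6 ≈ 7.8333)
p(T) = -9*T (p(T) = T*(-9) = -9*T)
-p(c) = -(-9)*47/6 = -1*(-141/2) = 141/2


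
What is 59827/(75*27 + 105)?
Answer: 59827/2130 ≈ 28.088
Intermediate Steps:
59827/(75*27 + 105) = 59827/(2025 + 105) = 59827/2130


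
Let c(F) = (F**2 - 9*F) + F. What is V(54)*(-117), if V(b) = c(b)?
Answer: -290628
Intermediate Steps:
c(F) = F**2 - 8*F
V(b) = b*(-8 + b)
V(54)*(-117) = (54*(-8 + 54))*(-117) = (54*46)*(-117) = 2484*(-117) = -290628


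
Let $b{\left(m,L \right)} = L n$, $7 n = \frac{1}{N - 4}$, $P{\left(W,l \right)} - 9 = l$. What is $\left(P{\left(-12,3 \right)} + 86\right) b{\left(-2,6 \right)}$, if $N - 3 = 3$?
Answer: $42$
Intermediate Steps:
$P{\left(W,l \right)} = 9 + l$
$N = 6$ ($N = 3 + 3 = 6$)
$n = \frac{1}{14}$ ($n = \frac{1}{7 \left(6 - 4\right)} = \frac{1}{7 \cdot 2} = \frac{1}{7} \cdot \frac{1}{2} = \frac{1}{14} \approx 0.071429$)
$b{\left(m,L \right)} = \frac{L}{14}$ ($b{\left(m,L \right)} = L \frac{1}{14} = \frac{L}{14}$)
$\left(P{\left(-12,3 \right)} + 86\right) b{\left(-2,6 \right)} = \left(\left(9 + 3\right) + 86\right) \frac{1}{14} \cdot 6 = \left(12 + 86\right) \frac{3}{7} = 98 \cdot \frac{3}{7} = 42$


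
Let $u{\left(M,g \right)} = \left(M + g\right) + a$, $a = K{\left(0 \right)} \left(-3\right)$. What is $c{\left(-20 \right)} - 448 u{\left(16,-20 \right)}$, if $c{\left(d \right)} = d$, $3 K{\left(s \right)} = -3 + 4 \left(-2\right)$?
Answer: $-3156$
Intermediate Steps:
$K{\left(s \right)} = - \frac{11}{3}$ ($K{\left(s \right)} = \frac{-3 + 4 \left(-2\right)}{3} = \frac{-3 - 8}{3} = \frac{1}{3} \left(-11\right) = - \frac{11}{3}$)
$a = 11$ ($a = \left(- \frac{11}{3}\right) \left(-3\right) = 11$)
$u{\left(M,g \right)} = 11 + M + g$ ($u{\left(M,g \right)} = \left(M + g\right) + 11 = 11 + M + g$)
$c{\left(-20 \right)} - 448 u{\left(16,-20 \right)} = -20 - 448 \left(11 + 16 - 20\right) = -20 - 3136 = -3156$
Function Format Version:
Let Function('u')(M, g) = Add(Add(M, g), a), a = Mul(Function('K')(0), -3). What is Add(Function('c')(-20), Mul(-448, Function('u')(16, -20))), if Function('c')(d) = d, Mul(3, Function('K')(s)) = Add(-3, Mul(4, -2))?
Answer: -3156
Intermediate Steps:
Function('K')(s) = Rational(-11, 3) (Function('K')(s) = Mul(Rational(1, 3), Add(-3, Mul(4, -2))) = Mul(Rational(1, 3), Add(-3, -8)) = Mul(Rational(1, 3), -11) = Rational(-11, 3))
a = 11 (a = Mul(Rational(-11, 3), -3) = 11)
Function('u')(M, g) = Add(11, M, g) (Function('u')(M, g) = Add(Add(M, g), 11) = Add(11, M, g))
Add(Function('c')(-20), Mul(-448, Function('u')(16, -20))) = Add(-20, Mul(-448, Add(11, 16, -20))) = Add(-20, Mul(-448, 7)) = Add(-20, -3136) = -3156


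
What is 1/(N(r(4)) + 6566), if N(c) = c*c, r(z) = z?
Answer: 1/6582 ≈ 0.00015193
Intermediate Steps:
N(c) = c²
1/(N(r(4)) + 6566) = 1/(4² + 6566) = 1/(16 + 6566) = 1/6582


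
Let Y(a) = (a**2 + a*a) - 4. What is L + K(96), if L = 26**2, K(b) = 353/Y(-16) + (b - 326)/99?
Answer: 33915499/50292 ≈ 674.37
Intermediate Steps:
Y(a) = -4 + 2*a**2 (Y(a) = (a**2 + a**2) - 4 = 2*a**2 - 4 = -4 + 2*a**2)
K(b) = -130661/50292 + b/99 (K(b) = 353/(-4 + 2*(-16)**2) + (b - 326)/99 = 353/(-4 + 2*256) + (-326 + b)*(1/99) = 353/(-4 + 512) + (-326/99 + b/99) = 353/508 + (-326/99 + b/99) = -130661/50292 + b/99)
L = 676
L + K(96) = 676 + (-130661/50292 + (1/99)*96) = 676 + (-130661/50292 + 32/33) = 676 - 81893/50292 = 33915499/50292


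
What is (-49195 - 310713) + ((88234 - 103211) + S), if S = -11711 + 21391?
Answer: -365205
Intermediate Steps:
S = 9680
(-49195 - 310713) + ((88234 - 103211) + S) = (-49195 - 310713) + ((88234 - 103211) + 9680) = -359908 + (-14977 + 9680) = -359908 - 5297 = -365205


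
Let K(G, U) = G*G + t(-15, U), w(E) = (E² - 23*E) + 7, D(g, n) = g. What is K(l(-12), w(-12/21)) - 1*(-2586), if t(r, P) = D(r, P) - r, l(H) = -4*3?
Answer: 2730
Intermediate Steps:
l(H) = -12
t(r, P) = 0 (t(r, P) = r - r = 0)
w(E) = 7 + E² - 23*E
K(G, U) = G² (K(G, U) = G*G + 0 = G² + 0 = G²)
K(l(-12), w(-12/21)) - 1*(-2586) = (-12)² - 1*(-2586) = 144 + 2586 = 2730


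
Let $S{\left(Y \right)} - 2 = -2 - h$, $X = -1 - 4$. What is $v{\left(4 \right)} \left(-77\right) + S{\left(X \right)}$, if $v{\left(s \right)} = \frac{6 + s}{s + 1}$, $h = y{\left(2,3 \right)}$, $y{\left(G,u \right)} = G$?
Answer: $-156$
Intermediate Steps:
$h = 2$
$X = -5$
$S{\left(Y \right)} = -2$ ($S{\left(Y \right)} = 2 - 4 = -2$)
$v{\left(s \right)} = \frac{6 + s}{1 + s}$
$v{\left(4 \right)} \left(-77\right) + S{\left(X \right)} = \frac{6 + 4}{1 + 4} \left(-77\right) - 2 = \frac{1}{5} \cdot 10 \left(-77\right) - 2 = 2 \left(-77\right) - 2 = -154 - 2 = -156$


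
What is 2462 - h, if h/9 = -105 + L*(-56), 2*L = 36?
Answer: 12479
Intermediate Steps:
L = 18 (L = (½)*36 = 18)
h = -10017 (h = 9*(-105 + 18*(-56)) = 9*(-105 - 1008) = 9*(-1113) = -10017)
2462 - h = 2462 - 1*(-10017) = 2462 + 10017 = 12479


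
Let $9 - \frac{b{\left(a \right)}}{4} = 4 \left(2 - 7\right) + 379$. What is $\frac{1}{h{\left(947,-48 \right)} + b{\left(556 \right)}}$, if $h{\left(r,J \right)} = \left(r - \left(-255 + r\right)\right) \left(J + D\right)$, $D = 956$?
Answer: $\frac{1}{230140} \approx 4.3452 \cdot 10^{-6}$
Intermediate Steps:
$h{\left(r,J \right)} = 243780 + 255 J$ ($h{\left(r,J \right)} = \left(r - \left(-255 + r\right)\right) \left(J + 956\right) = 255 \left(956 + J\right) = 243780 + 255 J$)
$b{\left(a \right)} = -1400$ ($b{\left(a \right)} = 36 - 4 \left(4 \left(2 - 7\right) + 379\right) = 36 - 4 \left(4 \left(-5\right) + 379\right) = 36 - 4 \left(-20 + 379\right) = 36 - 1436 = -1400$)
$\frac{1}{h{\left(947,-48 \right)} + b{\left(556 \right)}} = \frac{1}{\left(243780 + 255 \left(-48\right)\right) - 1400} = \frac{1}{\left(243780 - 12240\right) - 1400} = \frac{1}{231540 - 1400} = \frac{1}{230140}$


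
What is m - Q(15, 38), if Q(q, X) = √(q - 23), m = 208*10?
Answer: 2080 - 2*I*√2 ≈ 2080.0 - 2.8284*I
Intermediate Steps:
m = 2080
Q(q, X) = √(-23 + q)
m - Q(15, 38) = 2080 - √(-23 + 15) = 2080 - √(-8) = 2080 - 2*I*√2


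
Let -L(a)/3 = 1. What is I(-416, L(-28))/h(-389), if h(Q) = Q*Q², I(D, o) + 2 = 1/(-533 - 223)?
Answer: 1513/44501084964 ≈ 3.3999e-8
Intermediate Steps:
L(a) = -3 (L(a) = -3*1 = -3)
I(D, o) = -1513/756 (I(D, o) = -2 + 1/(-533 - 223) = -2 + 1/(-756) = -2 - 1/756 = -1513/756)
h(Q) = Q³
I(-416, L(-28))/h(-389) = -1513/(756*((-389)³)) = -1513/756/(-58863869) = -1513/756*(-1/58863869) = 1513/44501084964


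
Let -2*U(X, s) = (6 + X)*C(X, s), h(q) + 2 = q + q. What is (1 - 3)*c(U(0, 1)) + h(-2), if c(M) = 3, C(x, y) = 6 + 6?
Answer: -12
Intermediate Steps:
C(x, y) = 12
h(q) = -2 + 2*q (h(q) = -2 + (q + q) = -2 + 2*q)
U(X, s) = -36 - 6*X (U(X, s) = -(6 + X)*12/2 = -(72 + 12*X)/2 = -36 - 6*X)
(1 - 3)*c(U(0, 1)) + h(-2) = (1 - 3)*3 + (-2 + 2*(-2)) = -2*3 + (-2 - 4) = -6 - 6 = -12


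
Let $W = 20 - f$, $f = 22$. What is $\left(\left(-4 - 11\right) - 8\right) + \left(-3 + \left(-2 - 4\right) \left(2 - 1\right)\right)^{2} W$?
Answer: $-185$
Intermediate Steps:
$W = -2$ ($W = 20 - 22 = -2$)
$\left(\left(-4 - 11\right) - 8\right) + \left(-3 + \left(-2 - 4\right) \left(2 - 1\right)\right)^{2} W = \left(\left(-4 - 11\right) - 8\right) + \left(-3 + \left(-2 - 4\right) \left(2 - 1\right)\right)^{2} \left(-2\right) = \left(\left(-4 - 11\right) - 8\right) + \left(-3 - 6\right)^{2} \left(-2\right) = \left(-15 - 8\right) + \left(-3 - 6\right)^{2} \left(-2\right) = -23 + \left(-9\right)^{2} \left(-2\right) = -23 + 81 \left(-2\right) = -23 - 162 = -185$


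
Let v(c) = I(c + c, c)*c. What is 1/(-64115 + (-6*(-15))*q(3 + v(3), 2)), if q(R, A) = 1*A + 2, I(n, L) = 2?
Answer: -1/63755 ≈ -1.5685e-5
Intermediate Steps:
v(c) = 2*c
q(R, A) = 2 + A (q(R, A) = A + 2 = 2 + A)
1/(-64115 + (-6*(-15))*q(3 + v(3), 2)) = 1/(-64115 + (-6*(-15))*(2 + 2)) = 1/(-64115 + 90*4) = 1/(-64115 + 360) = 1/(-63755) = -1/63755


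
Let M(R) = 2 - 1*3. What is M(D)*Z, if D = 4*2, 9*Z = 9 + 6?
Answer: -5/3 ≈ -1.6667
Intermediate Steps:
Z = 5/3 (Z = (9 + 6)/9 = (⅑)*15 = 5/3 ≈ 1.6667)
D = 8
M(R) = -1 (M(R) = 2 - 3 = -1)
M(D)*Z = -1*5/3 = -5/3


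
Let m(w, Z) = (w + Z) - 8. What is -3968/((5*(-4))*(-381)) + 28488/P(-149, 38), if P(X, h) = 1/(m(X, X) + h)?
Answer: -14544264512/1905 ≈ -7.6348e+6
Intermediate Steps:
m(w, Z) = -8 + Z + w (m(w, Z) = (Z + w) - 8 = -8 + Z + w)
P(X, h) = 1/(-8 + h + 2*X) (P(X, h) = 1/((-8 + X + X) + h) = 1/((-8 + 2*X) + h) = 1/(-8 + h + 2*X))
-3968/((5*(-4))*(-381)) + 28488/P(-149, 38) = -3968/((5*(-4))*(-381)) + 28488/(1/(-8 + 38 + 2*(-149))) = -3968/((-20*(-381))) + 28488/(1/(-8 + 38 - 298)) = -3968/7620 + 28488/(1/(-268)) = -3968*1/7620 + 28488/(-1/268) = -992/1905 + 28488*(-268) = -992/1905 - 7634784 = -14544264512/1905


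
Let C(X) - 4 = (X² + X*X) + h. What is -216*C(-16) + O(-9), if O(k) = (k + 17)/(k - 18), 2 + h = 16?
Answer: -3090968/27 ≈ -1.1448e+5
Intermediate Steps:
h = 14 (h = -2 + 16 = 14)
O(k) = (17 + k)/(-18 + k)
C(X) = 18 + 2*X² (C(X) = 4 + ((X² + X*X) + 14) = 4 + ((X² + X²) + 14) = 4 + (2*X² + 14) = 4 + (14 + 2*X²) = 18 + 2*X²)
-216*C(-16) + O(-9) = -216*(18 + 2*(-16)²) + (17 - 9)/(-18 - 9) = -216*(18 + 2*256) + 8/(-27) = -216*(18 + 512) - 1/27*8 = -216*530 - 8/27 = -114480 - 8/27 = -3090968/27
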